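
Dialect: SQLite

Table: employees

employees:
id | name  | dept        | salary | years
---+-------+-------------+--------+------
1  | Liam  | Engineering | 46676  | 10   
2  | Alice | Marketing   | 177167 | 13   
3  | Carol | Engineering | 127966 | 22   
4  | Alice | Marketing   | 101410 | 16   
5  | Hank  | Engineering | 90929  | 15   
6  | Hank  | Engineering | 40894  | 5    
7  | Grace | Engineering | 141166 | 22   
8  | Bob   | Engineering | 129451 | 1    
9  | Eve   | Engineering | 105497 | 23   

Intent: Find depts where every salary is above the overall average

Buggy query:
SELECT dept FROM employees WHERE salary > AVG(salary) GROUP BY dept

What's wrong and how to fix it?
Bug: WHERE evaluates per row before aggregation, so AVG() is unavailable

Fix: Use a subquery for AVG and a HAVING MIN(...) filter so the condition holds for every row in the group

Corrected query:
SELECT dept FROM employees GROUP BY dept HAVING MIN(salary) > (SELECT AVG(salary) FROM employees)

Result:
(no rows)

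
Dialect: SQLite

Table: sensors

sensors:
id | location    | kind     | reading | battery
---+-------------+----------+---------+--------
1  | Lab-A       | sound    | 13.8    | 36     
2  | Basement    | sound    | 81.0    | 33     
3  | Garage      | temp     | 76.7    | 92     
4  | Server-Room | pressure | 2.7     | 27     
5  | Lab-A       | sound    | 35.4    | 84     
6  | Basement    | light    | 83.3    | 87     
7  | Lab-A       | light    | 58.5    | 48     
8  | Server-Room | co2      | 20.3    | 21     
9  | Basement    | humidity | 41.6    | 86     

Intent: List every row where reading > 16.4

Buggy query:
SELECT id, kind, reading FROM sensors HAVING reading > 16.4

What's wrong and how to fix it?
Bug: This is a non-aggregate query (no GROUP BY, no aggregates), so in SQLite the HAVING clause is invalid here; a row-level condition belongs in WHERE

Fix: Replace HAVING with WHERE since the condition applies to individual rows

Corrected query:
SELECT id, kind, reading FROM sensors WHERE reading > 16.4

Result:
id | kind     | reading
---+----------+--------
2  | sound    | 81     
3  | temp     | 76.7   
5  | sound    | 35.4   
6  | light    | 83.3   
7  | light    | 58.5   
8  | co2      | 20.3   
9  | humidity | 41.6   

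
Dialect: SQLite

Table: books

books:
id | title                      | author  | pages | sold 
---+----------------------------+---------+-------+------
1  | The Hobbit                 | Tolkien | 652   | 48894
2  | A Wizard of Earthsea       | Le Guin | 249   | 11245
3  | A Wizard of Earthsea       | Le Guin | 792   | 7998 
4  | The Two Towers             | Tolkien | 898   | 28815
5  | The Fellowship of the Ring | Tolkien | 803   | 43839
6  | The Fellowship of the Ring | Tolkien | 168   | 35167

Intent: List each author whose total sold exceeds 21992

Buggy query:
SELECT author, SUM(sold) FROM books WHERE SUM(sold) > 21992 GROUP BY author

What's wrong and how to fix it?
Bug: SUM(sold) is an aggregate, but WHERE filters rows before aggregation

Fix: Move the aggregate condition to a HAVING clause

Corrected query:
SELECT author, SUM(sold) FROM books GROUP BY author HAVING SUM(sold) > 21992

Result:
author  | SUM(sold)
--------+----------
Tolkien | 156715   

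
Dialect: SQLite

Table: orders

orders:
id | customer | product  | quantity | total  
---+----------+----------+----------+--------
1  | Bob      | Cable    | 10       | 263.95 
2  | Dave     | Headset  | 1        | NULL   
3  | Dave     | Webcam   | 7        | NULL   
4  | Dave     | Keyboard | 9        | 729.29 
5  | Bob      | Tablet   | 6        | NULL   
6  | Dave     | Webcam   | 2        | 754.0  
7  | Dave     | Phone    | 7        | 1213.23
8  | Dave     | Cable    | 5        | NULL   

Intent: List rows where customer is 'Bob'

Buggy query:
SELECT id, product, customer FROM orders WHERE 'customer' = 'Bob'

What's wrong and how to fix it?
Bug: 'customer' in single quotes is a string literal, not the column; the comparison is literal-vs-literal and never true

Fix: Reference the column as customer without single quotes

Corrected query:
SELECT id, product, customer FROM orders WHERE customer = 'Bob'

Result:
id | product | customer
---+---------+---------
1  | Cable   | Bob     
5  | Tablet  | Bob     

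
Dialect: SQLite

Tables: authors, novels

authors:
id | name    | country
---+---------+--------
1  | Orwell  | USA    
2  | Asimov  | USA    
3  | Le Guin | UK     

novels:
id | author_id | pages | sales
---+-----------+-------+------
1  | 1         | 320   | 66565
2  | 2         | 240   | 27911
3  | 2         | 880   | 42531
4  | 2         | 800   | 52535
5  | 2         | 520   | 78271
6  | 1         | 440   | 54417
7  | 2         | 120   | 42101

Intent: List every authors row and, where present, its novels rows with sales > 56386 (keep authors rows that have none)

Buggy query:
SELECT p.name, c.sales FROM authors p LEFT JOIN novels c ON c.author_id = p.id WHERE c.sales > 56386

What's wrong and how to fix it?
Bug: Filtering c.sales in WHERE discards the NULL rows produced by LEFT JOIN, turning it into an inner join

Fix: Put 'c.sales > 56386' in the JOIN's ON clause instead of WHERE

Corrected query:
SELECT p.name, c.sales FROM authors p LEFT JOIN novels c ON c.author_id = p.id AND c.sales > 56386

Result:
name    | sales
--------+------
Orwell  | 66565
Asimov  | 78271
Le Guin | NULL 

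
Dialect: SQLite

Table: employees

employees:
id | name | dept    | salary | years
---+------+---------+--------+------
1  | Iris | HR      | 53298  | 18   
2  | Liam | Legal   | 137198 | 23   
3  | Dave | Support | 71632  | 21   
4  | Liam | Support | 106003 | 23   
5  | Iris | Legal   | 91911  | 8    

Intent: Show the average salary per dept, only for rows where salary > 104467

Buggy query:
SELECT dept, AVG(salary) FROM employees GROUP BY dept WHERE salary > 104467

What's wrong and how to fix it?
Bug: Row-level WHERE must come before GROUP BY in the clause order

Fix: Place WHERE between FROM and GROUP BY

Corrected query:
SELECT dept, AVG(salary) FROM employees WHERE salary > 104467 GROUP BY dept

Result:
dept    | AVG(salary)
--------+------------
Legal   | 137198     
Support | 106003     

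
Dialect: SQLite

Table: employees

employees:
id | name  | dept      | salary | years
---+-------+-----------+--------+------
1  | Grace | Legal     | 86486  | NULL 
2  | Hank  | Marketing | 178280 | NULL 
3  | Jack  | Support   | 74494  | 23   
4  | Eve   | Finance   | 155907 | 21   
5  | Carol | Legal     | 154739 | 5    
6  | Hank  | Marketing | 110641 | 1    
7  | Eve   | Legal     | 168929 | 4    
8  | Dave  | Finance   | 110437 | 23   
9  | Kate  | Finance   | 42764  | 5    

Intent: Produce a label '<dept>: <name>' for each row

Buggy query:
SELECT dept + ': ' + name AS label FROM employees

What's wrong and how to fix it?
Bug: SQLite uses || for string concatenation; + coerces text to numbers (yielding 0)

Fix: Replace + with || to concatenate text

Corrected query:
SELECT dept || ': ' || name AS label FROM employees

Result:
label          
---------------
Legal: Grace   
Marketing: Hank
Support: Jack  
Finance: Eve   
Legal: Carol   
Marketing: Hank
Legal: Eve     
Finance: Dave  
Finance: Kate  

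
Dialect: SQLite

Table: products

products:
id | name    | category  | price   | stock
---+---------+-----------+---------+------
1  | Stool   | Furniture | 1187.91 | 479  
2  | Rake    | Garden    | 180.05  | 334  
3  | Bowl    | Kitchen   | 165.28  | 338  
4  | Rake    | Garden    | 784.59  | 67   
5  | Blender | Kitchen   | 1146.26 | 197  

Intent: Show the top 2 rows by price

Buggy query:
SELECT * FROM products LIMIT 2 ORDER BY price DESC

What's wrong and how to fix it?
Bug: ORDER BY cannot follow LIMIT; LIMIT is the final clause

Fix: Sort with ORDER BY, then apply LIMIT

Corrected query:
SELECT * FROM products ORDER BY price DESC LIMIT 2

Result:
id | name    | category  | price   | stock
---+---------+-----------+---------+------
1  | Stool   | Furniture | 1187.91 | 479  
5  | Blender | Kitchen   | 1146.26 | 197  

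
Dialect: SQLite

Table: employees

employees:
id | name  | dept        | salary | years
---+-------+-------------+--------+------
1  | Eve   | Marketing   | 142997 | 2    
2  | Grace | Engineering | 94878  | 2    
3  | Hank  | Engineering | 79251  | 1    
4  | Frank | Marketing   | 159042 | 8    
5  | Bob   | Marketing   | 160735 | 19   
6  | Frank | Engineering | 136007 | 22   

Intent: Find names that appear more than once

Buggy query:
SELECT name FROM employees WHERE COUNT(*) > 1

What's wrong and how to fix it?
Bug: COUNT(*) is an aggregate and cannot be used in WHERE

Fix: GROUP BY name, then filter groups with HAVING COUNT(*) > 1

Corrected query:
SELECT name FROM employees GROUP BY name HAVING COUNT(*) > 1

Result:
name 
-----
Frank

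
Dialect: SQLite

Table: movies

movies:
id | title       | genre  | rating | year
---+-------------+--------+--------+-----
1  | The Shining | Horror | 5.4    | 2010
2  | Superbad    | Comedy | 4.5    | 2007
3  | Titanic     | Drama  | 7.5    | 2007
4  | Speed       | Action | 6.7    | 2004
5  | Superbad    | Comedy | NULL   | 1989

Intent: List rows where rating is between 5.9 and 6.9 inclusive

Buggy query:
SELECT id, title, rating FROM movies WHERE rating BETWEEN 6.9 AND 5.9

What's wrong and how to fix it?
Bug: BETWEEN expects the lower bound first; with 6.9 AND 5.9 the range is empty

Fix: Write BETWEEN 5.9 AND 6.9

Corrected query:
SELECT id, title, rating FROM movies WHERE rating BETWEEN 5.9 AND 6.9

Result:
id | title | rating
---+-------+-------
4  | Speed | 6.7   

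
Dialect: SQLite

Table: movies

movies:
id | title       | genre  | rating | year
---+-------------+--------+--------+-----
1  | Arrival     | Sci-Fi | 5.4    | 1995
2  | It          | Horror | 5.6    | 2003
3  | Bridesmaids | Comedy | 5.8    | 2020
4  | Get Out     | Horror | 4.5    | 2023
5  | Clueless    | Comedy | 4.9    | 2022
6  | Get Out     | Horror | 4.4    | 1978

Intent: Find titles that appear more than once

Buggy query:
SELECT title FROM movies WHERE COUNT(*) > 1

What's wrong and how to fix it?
Bug: WHERE can't reference COUNT(*); aggregates are computed after WHERE

Fix: Group first, then use HAVING for the count condition

Corrected query:
SELECT title FROM movies GROUP BY title HAVING COUNT(*) > 1

Result:
title  
-------
Get Out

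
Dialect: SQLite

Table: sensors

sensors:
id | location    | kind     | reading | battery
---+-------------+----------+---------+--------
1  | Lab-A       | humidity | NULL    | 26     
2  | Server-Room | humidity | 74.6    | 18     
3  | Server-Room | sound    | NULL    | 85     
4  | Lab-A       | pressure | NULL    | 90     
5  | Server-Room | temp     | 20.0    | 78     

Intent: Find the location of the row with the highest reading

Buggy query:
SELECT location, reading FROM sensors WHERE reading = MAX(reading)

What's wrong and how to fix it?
Bug: WHERE is evaluated per row; an aggregate over the whole table isn't defined there

Fix: Wrap MAX in a scalar subquery so WHERE compares against a single value

Corrected query:
SELECT location, reading FROM sensors WHERE reading = (SELECT MAX(reading) FROM sensors)

Result:
location    | reading
------------+--------
Server-Room | 74.6   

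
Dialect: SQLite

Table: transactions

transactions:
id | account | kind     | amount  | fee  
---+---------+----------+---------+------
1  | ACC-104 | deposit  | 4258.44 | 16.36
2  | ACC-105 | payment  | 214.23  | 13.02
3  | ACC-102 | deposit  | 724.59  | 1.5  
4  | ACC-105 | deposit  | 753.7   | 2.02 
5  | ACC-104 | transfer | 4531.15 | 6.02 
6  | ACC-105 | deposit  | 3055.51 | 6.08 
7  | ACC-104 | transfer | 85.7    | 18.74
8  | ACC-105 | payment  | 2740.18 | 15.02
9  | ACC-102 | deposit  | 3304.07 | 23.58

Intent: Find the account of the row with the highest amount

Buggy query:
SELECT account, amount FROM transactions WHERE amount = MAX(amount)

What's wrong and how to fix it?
Bug: WHERE is evaluated per row; an aggregate over the whole table isn't defined there

Fix: Use a subquery: WHERE amount = (SELECT MAX(amount) FROM transactions)

Corrected query:
SELECT account, amount FROM transactions WHERE amount = (SELECT MAX(amount) FROM transactions)

Result:
account | amount 
--------+--------
ACC-104 | 4531.15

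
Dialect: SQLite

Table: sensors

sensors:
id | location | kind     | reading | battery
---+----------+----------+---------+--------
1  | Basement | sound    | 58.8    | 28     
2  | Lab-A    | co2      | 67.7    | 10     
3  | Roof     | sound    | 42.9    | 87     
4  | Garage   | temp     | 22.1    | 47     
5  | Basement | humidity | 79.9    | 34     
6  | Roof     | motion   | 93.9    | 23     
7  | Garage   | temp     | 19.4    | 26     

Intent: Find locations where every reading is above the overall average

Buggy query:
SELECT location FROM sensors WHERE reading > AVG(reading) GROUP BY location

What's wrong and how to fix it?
Bug: AVG() is an aggregate; it can't sit directly in WHERE

Fix: Compute the overall average in a scalar subquery and compare each group's MIN against it in HAVING

Corrected query:
SELECT location FROM sensors GROUP BY location HAVING MIN(reading) > (SELECT AVG(reading) FROM sensors)

Result:
location
--------
Basement
Lab-A   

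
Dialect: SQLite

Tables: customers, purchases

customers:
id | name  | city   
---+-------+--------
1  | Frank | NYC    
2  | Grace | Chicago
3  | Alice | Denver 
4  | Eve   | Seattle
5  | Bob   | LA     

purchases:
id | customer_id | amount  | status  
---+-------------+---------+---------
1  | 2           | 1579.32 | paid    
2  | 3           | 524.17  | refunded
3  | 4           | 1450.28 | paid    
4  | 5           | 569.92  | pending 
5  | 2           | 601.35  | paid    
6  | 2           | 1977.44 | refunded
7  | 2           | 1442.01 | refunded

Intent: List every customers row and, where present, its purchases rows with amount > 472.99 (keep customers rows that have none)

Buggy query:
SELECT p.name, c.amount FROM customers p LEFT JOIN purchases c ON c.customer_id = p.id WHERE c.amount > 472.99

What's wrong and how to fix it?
Bug: Filtering c.amount in WHERE discards the NULL rows produced by LEFT JOIN, turning it into an inner join

Fix: Put 'c.amount > 472.99' in the JOIN's ON clause instead of WHERE

Corrected query:
SELECT p.name, c.amount FROM customers p LEFT JOIN purchases c ON c.customer_id = p.id AND c.amount > 472.99

Result:
name  | amount 
------+--------
Frank | NULL   
Grace | 601.35 
Grace | 1442.01
Grace | 1579.32
Grace | 1977.44
Alice | 524.17 
Eve   | 1450.28
Bob   | 569.92 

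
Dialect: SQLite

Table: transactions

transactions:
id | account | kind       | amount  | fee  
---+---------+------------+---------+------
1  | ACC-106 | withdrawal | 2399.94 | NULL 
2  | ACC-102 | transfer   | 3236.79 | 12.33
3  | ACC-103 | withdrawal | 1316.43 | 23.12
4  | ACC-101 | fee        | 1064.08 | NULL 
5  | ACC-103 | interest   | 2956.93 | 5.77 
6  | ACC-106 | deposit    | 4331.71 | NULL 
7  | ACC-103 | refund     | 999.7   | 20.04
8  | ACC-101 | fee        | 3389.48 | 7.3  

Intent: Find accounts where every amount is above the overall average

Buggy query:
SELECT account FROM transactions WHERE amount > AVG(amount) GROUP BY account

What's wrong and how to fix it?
Bug: WHERE evaluates per row before aggregation, so AVG() is unavailable

Fix: Use a subquery for AVG and a HAVING MIN(...) filter so the condition holds for every row in the group

Corrected query:
SELECT account FROM transactions GROUP BY account HAVING MIN(amount) > (SELECT AVG(amount) FROM transactions)

Result:
account
-------
ACC-102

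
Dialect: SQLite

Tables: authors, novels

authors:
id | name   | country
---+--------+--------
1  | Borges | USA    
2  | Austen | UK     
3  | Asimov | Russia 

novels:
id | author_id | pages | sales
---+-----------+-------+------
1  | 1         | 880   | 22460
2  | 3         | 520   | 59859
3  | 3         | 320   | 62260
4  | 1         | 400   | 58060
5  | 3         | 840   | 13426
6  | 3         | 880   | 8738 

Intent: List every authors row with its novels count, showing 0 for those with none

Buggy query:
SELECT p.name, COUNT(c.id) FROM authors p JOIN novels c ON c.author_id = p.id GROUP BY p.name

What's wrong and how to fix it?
Bug: An inner join excludes parents with zero children

Fix: Use LEFT JOIN so parents without children still appear (COUNT(c.id) gives 0)

Corrected query:
SELECT p.name, COUNT(c.id) FROM authors p LEFT JOIN novels c ON c.author_id = p.id GROUP BY p.name

Result:
name   | COUNT(c.id)
-------+------------
Asimov | 4          
Austen | 0          
Borges | 2          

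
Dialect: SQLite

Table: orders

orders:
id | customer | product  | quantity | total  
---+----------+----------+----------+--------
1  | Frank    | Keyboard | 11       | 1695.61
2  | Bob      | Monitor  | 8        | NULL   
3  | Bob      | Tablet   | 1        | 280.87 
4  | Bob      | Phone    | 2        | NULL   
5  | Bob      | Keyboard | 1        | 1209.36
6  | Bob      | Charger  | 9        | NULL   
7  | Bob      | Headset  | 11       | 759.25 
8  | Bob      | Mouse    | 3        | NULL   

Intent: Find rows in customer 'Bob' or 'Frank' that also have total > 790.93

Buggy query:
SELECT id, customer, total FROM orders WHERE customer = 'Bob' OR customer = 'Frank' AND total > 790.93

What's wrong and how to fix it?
Bug: AND binds tighter than OR, so this parses as customer = 'Bob' OR (customer = 'Frank' AND total > 790.93)

Fix: Group the OR with parentheses (or use IN), then AND the threshold

Corrected query:
SELECT id, customer, total FROM orders WHERE (customer = 'Bob' OR customer = 'Frank') AND total > 790.93

Result:
id | customer | total  
---+----------+--------
1  | Frank    | 1695.61
5  | Bob      | 1209.36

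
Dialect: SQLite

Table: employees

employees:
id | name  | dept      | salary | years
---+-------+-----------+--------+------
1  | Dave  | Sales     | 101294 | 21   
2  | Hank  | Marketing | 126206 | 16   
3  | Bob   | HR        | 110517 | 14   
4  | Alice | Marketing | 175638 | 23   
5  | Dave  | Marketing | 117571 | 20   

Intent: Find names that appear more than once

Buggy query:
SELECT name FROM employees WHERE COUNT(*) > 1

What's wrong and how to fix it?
Bug: COUNT(*) is an aggregate and cannot be used in WHERE

Fix: GROUP BY name, then filter groups with HAVING COUNT(*) > 1

Corrected query:
SELECT name FROM employees GROUP BY name HAVING COUNT(*) > 1

Result:
name
----
Dave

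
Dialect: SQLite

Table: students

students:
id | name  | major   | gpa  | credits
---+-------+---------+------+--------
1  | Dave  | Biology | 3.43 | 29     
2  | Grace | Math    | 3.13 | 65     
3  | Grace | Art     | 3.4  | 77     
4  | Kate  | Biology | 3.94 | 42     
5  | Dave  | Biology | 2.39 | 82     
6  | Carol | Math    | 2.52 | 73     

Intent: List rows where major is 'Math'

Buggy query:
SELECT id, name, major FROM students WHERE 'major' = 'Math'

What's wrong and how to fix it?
Bug: Single quotes denote string literals in SQL; the column name is being compared as a constant string

Fix: Remove the quotes around the column name (or use double quotes for an identifier)

Corrected query:
SELECT id, name, major FROM students WHERE major = 'Math'

Result:
id | name  | major
---+-------+------
2  | Grace | Math 
6  | Carol | Math 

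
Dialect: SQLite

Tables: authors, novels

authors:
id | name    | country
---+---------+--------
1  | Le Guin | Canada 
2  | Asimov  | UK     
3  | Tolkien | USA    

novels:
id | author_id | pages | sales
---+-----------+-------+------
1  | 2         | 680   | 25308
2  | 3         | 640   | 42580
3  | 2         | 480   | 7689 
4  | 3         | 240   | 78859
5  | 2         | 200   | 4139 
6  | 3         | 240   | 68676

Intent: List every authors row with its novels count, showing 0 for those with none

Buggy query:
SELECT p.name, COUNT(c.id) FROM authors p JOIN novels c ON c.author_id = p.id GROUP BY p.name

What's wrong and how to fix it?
Bug: An inner join excludes parents with zero children

Fix: Use LEFT JOIN so parents without children still appear (COUNT(c.id) gives 0)

Corrected query:
SELECT p.name, COUNT(c.id) FROM authors p LEFT JOIN novels c ON c.author_id = p.id GROUP BY p.name

Result:
name    | COUNT(c.id)
--------+------------
Asimov  | 3          
Le Guin | 0          
Tolkien | 3          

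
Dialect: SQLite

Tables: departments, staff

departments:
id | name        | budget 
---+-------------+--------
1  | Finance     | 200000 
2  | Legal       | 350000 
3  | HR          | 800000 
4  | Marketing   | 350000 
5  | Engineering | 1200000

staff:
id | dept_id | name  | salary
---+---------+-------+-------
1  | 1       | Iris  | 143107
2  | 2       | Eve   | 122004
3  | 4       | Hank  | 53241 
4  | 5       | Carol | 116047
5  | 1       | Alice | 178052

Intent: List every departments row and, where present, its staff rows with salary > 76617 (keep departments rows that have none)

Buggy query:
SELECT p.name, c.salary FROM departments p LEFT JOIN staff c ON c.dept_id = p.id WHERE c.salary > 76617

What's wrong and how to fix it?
Bug: A WHERE condition on the right-hand table after LEFT JOIN drops unmatched parents

Fix: Put 'c.salary > 76617' in the JOIN's ON clause instead of WHERE

Corrected query:
SELECT p.name, c.salary FROM departments p LEFT JOIN staff c ON c.dept_id = p.id AND c.salary > 76617

Result:
name        | salary
------------+-------
Finance     | 143107
Finance     | 178052
Legal       | 122004
HR          | NULL  
Marketing   | NULL  
Engineering | 116047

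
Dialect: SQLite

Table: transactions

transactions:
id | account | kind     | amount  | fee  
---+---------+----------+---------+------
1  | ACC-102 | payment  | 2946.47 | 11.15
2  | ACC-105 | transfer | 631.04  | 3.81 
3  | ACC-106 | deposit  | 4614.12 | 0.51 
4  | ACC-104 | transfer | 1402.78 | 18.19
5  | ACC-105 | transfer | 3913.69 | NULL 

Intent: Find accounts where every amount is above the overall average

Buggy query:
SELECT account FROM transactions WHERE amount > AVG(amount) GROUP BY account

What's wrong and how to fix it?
Bug: WHERE evaluates per row before aggregation, so AVG() is unavailable

Fix: Use a subquery for AVG and a HAVING MIN(...) filter so the condition holds for every row in the group

Corrected query:
SELECT account FROM transactions GROUP BY account HAVING MIN(amount) > (SELECT AVG(amount) FROM transactions)

Result:
account
-------
ACC-102
ACC-106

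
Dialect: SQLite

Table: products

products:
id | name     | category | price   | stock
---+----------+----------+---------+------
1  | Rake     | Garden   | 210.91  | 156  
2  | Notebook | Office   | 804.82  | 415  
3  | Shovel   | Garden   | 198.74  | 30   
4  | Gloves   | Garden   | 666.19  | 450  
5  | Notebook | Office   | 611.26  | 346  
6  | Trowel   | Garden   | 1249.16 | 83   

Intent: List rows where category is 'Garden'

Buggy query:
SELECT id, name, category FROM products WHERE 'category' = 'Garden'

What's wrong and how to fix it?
Bug: 'category' in single quotes is a string literal, not the column; the comparison is literal-vs-literal and never true

Fix: Remove the quotes around the column name (or use double quotes for an identifier)

Corrected query:
SELECT id, name, category FROM products WHERE category = 'Garden'

Result:
id | name   | category
---+--------+---------
1  | Rake   | Garden  
3  | Shovel | Garden  
4  | Gloves | Garden  
6  | Trowel | Garden  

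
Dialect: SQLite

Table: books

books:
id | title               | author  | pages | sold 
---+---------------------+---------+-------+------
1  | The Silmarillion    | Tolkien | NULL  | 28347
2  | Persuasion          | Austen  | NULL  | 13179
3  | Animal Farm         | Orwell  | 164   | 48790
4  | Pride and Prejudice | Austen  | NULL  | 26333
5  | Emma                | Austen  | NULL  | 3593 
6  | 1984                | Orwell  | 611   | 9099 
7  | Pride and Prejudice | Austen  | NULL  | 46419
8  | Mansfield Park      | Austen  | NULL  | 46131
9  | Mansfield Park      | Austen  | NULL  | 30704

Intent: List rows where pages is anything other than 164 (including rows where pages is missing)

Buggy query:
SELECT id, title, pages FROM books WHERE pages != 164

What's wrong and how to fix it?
Bug: 'pages != 164' is unknown when pages is NULL, so NULL rows are silently excluded

Fix: Handle NULL separately with IS NULL alongside the inequality

Corrected query:
SELECT id, title, pages FROM books WHERE pages != 164 OR pages IS NULL

Result:
id | title               | pages
---+---------------------+------
1  | The Silmarillion    | NULL 
2  | Persuasion          | NULL 
4  | Pride and Prejudice | NULL 
5  | Emma                | NULL 
6  | 1984                | 611  
7  | Pride and Prejudice | NULL 
8  | Mansfield Park      | NULL 
9  | Mansfield Park      | NULL 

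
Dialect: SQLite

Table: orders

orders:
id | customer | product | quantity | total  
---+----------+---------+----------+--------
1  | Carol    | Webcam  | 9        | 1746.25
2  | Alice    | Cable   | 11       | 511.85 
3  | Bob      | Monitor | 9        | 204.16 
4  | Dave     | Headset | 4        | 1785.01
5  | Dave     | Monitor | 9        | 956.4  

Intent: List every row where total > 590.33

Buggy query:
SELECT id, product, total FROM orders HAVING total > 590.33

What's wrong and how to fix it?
Bug: HAVING filters the output of aggregation, but this query has no GROUP BY and no aggregate functions, so SQLite rejects it (HAVING clause on a non-aggregate query); the condition here is per row

Fix: Replace HAVING with WHERE since the condition applies to individual rows

Corrected query:
SELECT id, product, total FROM orders WHERE total > 590.33

Result:
id | product | total  
---+---------+--------
1  | Webcam  | 1746.25
4  | Headset | 1785.01
5  | Monitor | 956.4  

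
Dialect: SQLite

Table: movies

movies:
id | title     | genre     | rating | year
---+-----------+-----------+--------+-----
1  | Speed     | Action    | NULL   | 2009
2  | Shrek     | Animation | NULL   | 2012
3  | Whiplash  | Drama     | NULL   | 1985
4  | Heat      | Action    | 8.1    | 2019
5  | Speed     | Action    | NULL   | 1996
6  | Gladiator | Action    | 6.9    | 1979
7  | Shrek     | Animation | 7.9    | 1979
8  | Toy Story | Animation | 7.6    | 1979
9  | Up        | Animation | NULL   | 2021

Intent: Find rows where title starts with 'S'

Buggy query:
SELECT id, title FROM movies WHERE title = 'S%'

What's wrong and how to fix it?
Bug: '=' compares the literal string including the % character; pattern matching needs LIKE

Fix: Replace '=' with LIKE so 'S%' is treated as a pattern

Corrected query:
SELECT id, title FROM movies WHERE title LIKE 'S%'

Result:
id | title
---+------
1  | Speed
2  | Shrek
5  | Speed
7  | Shrek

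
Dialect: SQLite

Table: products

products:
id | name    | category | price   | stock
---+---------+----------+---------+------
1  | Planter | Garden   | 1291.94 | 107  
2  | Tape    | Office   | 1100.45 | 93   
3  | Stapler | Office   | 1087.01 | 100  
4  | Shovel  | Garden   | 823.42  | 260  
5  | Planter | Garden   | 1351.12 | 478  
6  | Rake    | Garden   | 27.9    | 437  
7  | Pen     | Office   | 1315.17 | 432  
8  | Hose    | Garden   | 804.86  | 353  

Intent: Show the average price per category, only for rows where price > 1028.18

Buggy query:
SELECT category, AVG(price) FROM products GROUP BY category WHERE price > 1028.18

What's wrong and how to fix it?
Bug: WHERE cannot follow GROUP BY

Fix: Place WHERE between FROM and GROUP BY

Corrected query:
SELECT category, AVG(price) FROM products WHERE price > 1028.18 GROUP BY category

Result:
category | AVG(price) 
---------+------------
Garden   | 1321.53    
Office   | 1167.543333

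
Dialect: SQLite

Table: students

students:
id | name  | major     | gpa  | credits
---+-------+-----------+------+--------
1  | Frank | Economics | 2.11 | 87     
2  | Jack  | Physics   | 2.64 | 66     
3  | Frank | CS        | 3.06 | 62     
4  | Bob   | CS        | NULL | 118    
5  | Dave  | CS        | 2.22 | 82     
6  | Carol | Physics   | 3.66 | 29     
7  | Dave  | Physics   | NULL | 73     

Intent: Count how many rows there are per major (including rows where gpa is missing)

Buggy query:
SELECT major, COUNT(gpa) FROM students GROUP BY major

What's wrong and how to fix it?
Bug: COUNT(column) counts non-NULL values only; rows with NULL gpa aren't counted

Fix: Replace COUNT(gpa) with COUNT(*)

Corrected query:
SELECT major, COUNT(*) FROM students GROUP BY major

Result:
major     | COUNT(*)
----------+---------
CS        | 3       
Economics | 1       
Physics   | 3       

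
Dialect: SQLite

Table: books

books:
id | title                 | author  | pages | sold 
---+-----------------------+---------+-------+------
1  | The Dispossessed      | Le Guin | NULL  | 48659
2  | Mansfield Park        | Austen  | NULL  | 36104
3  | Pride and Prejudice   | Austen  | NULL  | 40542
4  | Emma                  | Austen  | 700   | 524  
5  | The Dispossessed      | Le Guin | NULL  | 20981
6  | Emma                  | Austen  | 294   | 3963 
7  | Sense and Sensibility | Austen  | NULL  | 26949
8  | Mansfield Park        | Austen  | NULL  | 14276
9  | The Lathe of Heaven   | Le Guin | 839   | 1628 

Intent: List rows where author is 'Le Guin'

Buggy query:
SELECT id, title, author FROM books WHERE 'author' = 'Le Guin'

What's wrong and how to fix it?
Bug: Single quotes denote string literals in SQL; the column name is being compared as a constant string

Fix: Reference the column as author without single quotes

Corrected query:
SELECT id, title, author FROM books WHERE author = 'Le Guin'

Result:
id | title               | author 
---+---------------------+--------
1  | The Dispossessed    | Le Guin
5  | The Dispossessed    | Le Guin
9  | The Lathe of Heaven | Le Guin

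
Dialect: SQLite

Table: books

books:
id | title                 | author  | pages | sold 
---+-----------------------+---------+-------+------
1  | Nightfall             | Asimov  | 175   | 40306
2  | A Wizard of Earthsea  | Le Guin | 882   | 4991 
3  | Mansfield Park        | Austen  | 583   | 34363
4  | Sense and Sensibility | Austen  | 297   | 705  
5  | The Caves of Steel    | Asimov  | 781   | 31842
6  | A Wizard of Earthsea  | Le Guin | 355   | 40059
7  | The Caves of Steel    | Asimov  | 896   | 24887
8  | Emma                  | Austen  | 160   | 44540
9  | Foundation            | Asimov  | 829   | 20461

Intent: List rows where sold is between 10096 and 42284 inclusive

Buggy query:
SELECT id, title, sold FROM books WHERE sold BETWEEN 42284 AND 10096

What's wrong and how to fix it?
Bug: BETWEEN expects the lower bound first; with 42284 AND 10096 the range is empty

Fix: Write BETWEEN 10096 AND 42284

Corrected query:
SELECT id, title, sold FROM books WHERE sold BETWEEN 10096 AND 42284

Result:
id | title                | sold 
---+----------------------+------
1  | Nightfall            | 40306
3  | Mansfield Park       | 34363
5  | The Caves of Steel   | 31842
6  | A Wizard of Earthsea | 40059
7  | The Caves of Steel   | 24887
9  | Foundation           | 20461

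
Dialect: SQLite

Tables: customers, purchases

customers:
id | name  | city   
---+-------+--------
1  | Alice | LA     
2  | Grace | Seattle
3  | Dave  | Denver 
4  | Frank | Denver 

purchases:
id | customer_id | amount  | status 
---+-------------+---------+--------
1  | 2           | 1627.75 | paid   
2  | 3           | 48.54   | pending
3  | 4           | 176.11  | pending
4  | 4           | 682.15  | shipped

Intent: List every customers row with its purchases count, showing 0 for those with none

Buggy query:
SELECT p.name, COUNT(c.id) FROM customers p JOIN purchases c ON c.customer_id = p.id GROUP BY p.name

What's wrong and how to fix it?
Bug: INNER JOIN drops customers rows that have no matching purchases rows

Fix: Switch to LEFT JOIN to retain unmatched parent rows

Corrected query:
SELECT p.name, COUNT(c.id) FROM customers p LEFT JOIN purchases c ON c.customer_id = p.id GROUP BY p.name

Result:
name  | COUNT(c.id)
------+------------
Alice | 0          
Dave  | 1          
Frank | 2          
Grace | 1          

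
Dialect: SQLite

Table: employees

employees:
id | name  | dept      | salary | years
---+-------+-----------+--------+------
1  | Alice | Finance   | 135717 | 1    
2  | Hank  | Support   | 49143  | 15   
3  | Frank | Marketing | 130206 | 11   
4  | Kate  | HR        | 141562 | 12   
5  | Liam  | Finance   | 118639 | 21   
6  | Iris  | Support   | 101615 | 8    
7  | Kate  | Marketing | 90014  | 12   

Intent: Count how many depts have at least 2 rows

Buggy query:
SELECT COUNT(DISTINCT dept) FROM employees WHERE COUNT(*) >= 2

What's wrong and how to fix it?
Bug: WHERE filters individual rows, not groups, so a group-level COUNT is invalid there

Fix: Group first with HAVING COUNT(*) >= 2, then COUNT the resulting groups

Corrected query:
SELECT COUNT(*) FROM (SELECT dept FROM employees GROUP BY dept HAVING COUNT(*) >= 2)

Result:
COUNT(*)
--------
3       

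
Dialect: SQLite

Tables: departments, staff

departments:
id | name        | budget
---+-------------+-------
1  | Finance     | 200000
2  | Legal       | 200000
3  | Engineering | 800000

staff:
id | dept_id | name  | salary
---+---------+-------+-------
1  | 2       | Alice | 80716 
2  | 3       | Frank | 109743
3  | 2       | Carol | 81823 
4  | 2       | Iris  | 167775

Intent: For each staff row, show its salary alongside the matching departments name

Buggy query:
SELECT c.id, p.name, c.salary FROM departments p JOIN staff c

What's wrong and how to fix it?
Bug: JOIN with no ON clause produces a cartesian product; every staff row pairs with every departments row

Fix: Add ON c.dept_id = p.id to the JOIN

Corrected query:
SELECT c.id, p.name, c.salary FROM departments p JOIN staff c ON c.dept_id = p.id

Result:
id | name        | salary
---+-------------+-------
1  | Legal       | 80716 
2  | Engineering | 109743
3  | Legal       | 81823 
4  | Legal       | 167775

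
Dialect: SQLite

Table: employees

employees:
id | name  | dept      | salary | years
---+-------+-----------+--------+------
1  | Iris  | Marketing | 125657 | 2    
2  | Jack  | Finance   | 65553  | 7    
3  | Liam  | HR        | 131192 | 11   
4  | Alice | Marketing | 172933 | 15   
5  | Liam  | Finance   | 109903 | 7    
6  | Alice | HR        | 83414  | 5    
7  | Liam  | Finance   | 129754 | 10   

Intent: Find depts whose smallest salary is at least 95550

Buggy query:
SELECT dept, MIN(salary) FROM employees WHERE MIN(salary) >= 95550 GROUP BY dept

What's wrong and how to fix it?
Bug: Aggregates like MIN are computed per group after WHERE runs

Fix: Use HAVING for the per-group MIN condition

Corrected query:
SELECT dept, MIN(salary) FROM employees GROUP BY dept HAVING MIN(salary) >= 95550

Result:
dept      | MIN(salary)
----------+------------
Marketing | 125657     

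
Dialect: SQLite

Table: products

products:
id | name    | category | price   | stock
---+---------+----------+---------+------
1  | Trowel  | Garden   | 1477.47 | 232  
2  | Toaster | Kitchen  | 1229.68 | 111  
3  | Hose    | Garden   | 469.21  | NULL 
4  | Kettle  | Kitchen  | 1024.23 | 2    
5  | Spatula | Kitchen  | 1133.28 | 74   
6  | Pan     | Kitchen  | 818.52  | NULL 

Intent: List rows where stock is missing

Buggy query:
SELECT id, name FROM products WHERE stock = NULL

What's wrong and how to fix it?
Bug: Comparing to NULL with '=' never matches; NULL = NULL is unknown, not true

Fix: Use IS NULL to test for NULL

Corrected query:
SELECT id, name FROM products WHERE stock IS NULL

Result:
id | name
---+-----
3  | Hose
6  | Pan 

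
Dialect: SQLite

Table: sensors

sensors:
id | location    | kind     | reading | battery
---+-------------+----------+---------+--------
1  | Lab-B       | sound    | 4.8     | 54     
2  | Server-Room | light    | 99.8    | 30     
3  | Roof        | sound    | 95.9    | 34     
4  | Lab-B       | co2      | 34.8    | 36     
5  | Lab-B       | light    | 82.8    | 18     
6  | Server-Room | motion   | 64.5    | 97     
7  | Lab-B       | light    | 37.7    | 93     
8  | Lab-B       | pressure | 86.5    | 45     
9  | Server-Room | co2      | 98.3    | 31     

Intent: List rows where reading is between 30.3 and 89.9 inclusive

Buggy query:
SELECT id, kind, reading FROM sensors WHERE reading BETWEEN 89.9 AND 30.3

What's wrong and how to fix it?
Bug: The bounds are reversed; BETWEEN a AND b requires a <= b to match anything

Fix: Swap the bounds so the smaller value comes first

Corrected query:
SELECT id, kind, reading FROM sensors WHERE reading BETWEEN 30.3 AND 89.9

Result:
id | kind     | reading
---+----------+--------
4  | co2      | 34.8   
5  | light    | 82.8   
6  | motion   | 64.5   
7  | light    | 37.7   
8  | pressure | 86.5   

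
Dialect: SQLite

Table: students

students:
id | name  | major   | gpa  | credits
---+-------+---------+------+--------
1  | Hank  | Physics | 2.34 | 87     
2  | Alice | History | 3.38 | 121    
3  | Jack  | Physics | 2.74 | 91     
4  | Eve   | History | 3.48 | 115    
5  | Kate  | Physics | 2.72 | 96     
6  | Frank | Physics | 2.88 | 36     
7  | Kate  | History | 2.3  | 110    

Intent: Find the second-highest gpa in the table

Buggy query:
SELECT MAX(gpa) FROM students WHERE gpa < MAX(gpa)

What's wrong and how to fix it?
Bug: The inner MAX is an aggregate inside WHERE, which is not allowed

Fix: Put the inner MAX in a scalar subquery

Corrected query:
SELECT MAX(gpa) FROM students WHERE gpa < (SELECT MAX(gpa) FROM students)

Result:
MAX(gpa)
--------
3.38    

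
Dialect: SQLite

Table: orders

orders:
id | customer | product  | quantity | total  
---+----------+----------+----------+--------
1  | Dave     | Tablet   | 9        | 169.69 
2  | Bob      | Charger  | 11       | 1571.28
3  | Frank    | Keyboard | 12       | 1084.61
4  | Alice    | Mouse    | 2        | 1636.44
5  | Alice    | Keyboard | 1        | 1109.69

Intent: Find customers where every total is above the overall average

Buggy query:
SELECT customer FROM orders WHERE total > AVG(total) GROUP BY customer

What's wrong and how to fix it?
Bug: WHERE evaluates per row before aggregation, so AVG() is unavailable

Fix: Use a subquery for AVG and a HAVING MIN(...) filter so the condition holds for every row in the group

Corrected query:
SELECT customer FROM orders GROUP BY customer HAVING MIN(total) > (SELECT AVG(total) FROM orders)

Result:
customer
--------
Bob     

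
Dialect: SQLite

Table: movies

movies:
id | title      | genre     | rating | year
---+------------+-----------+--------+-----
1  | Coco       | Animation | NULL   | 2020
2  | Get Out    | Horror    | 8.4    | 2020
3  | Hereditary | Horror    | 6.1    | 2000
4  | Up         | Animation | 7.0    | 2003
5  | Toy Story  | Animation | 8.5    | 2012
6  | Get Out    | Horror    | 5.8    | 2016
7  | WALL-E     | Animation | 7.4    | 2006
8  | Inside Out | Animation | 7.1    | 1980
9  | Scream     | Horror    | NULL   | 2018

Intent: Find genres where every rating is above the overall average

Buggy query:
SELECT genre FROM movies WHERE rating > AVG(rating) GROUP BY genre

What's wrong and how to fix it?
Bug: AVG() is an aggregate; it can't sit directly in WHERE

Fix: Compute the overall average in a scalar subquery and compare each group's MIN against it in HAVING

Corrected query:
SELECT genre FROM movies GROUP BY genre HAVING MIN(rating) > (SELECT AVG(rating) FROM movies)

Result:
(no rows)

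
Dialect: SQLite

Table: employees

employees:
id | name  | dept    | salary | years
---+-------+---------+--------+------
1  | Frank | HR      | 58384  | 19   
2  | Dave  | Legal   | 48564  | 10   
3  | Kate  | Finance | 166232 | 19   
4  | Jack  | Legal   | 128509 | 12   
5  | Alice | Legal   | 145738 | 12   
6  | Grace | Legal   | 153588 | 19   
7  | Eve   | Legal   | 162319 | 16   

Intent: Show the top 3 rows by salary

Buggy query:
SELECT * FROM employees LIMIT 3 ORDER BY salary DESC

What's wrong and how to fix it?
Bug: LIMIT must come after ORDER BY

Fix: Sort with ORDER BY, then apply LIMIT

Corrected query:
SELECT * FROM employees ORDER BY salary DESC LIMIT 3

Result:
id | name  | dept    | salary | years
---+-------+---------+--------+------
3  | Kate  | Finance | 166232 | 19   
7  | Eve   | Legal   | 162319 | 16   
6  | Grace | Legal   | 153588 | 19   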